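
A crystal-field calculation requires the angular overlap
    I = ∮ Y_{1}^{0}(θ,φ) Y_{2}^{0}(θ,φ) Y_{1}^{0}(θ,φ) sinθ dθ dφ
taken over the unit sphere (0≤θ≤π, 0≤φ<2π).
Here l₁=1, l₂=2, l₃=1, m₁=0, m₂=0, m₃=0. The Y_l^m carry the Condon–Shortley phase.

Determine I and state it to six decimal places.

Checks pass: Σm=0; 4 even; l₃=1∈[1,3].
(2·1+1)(2·2+1)(2·1+1) = 45
Δ: 2! 0! 2! / 5! → 1/30
sum: t=1:−1/1 = -1/1
3j²(1 2 1; 0 0 0) = Δ·Π!·Σ² = 2/15  (sign +1)
(m-triple is (0,0,0) — same symbol as above.)
combine: 4πI² = 45·2/15·2/15 = 4/5
take √, sign +1: I = 0.25231325

0.252313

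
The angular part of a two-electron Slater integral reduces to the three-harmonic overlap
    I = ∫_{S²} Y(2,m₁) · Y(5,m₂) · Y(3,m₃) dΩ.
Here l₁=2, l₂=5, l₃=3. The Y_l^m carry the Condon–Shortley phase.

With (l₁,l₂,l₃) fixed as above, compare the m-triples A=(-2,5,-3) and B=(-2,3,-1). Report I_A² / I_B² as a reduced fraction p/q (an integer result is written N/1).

l's match ⇒ only the (l;m) 3-j factors differ between A and B.
A: triangle coeff Δ(2,5,3) = 1/2310; Σ_t [4,4]: t=4:+1/17280 = 1/17280; (3j)²=1/11 [(2 5 3; -2 5 -3)], sign=+1
B: triangle coeff Δ(2,5,3) = 1/2310; Σ_t [4,4]: t=4:+1/1152 = 1/1152; (3j)²=1/33 [(2 5 3; -2 3 -1)], sign=+1
I_A²/I_B² = (1/11)/(1/33) = 3/1

3/1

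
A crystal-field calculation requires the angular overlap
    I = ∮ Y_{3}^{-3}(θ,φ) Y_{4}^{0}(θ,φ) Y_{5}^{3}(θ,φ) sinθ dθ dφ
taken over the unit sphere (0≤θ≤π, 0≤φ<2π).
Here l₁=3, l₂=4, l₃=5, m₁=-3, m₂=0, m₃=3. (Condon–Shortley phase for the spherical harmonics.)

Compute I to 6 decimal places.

Rules hold: Σm=0, L=12 even, 1≤5≤7.
N = 7·9·11 = 693
Δ = 2!·4!·6!/13! = 1/180180
Racah Σ t=0..2: t=0:+1/576 t=1:−1/144 t=2:+1/576 = -1/288
⇒ 3j(3 4 5; 0 0 0)² = 20/1001, sgn +1
Racah Σ t=2..2: t=2:+1/2304 = 1/2304
⇒ 3j(3 4 5; -3 0 3)² = 5/143, sgn +1
4πI² = N·(3j₀)²·(3jₘ)² = 900/1859
I = +1·√(0.484131/4π) = 0.19628026

0.196280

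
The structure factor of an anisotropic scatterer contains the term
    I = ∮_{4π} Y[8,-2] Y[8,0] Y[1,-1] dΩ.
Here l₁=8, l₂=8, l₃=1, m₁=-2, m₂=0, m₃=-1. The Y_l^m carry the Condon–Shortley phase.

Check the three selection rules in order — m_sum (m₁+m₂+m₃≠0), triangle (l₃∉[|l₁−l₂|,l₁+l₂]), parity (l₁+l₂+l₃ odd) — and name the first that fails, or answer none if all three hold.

m_sum

Σmᵢ = -3  ✗
l₃∈[|l₁−l₂|,l₁+l₂]=[0,16], have l₃=1
Σlᵢ = 17 ⇒ odd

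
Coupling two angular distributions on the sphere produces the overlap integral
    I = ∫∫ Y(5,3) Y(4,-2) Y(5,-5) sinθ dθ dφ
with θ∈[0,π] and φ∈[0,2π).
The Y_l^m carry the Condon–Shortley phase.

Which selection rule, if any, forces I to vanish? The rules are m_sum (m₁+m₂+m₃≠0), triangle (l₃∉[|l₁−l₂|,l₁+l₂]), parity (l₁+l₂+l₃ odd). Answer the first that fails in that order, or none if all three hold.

m₁+m₂+m₃ = 3 − 2 − 5 = -4  ✗
triangle: |5−4|=1 ≤ l₃=5 ≤ 5+4=9
parity: l₁+l₂+l₃ = 14 is even

m_sum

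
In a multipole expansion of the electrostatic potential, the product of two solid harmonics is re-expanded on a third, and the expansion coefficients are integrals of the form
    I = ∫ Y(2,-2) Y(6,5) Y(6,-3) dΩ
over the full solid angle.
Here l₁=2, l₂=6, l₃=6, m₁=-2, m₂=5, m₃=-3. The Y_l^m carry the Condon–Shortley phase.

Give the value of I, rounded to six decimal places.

0.120286

Rules hold: Σm=0, L=14 even, 4≤6≤8.
N = 5·13·13 = 845
Δ = 2!·2!·10!/15! = 1/90090
Racah Σ t=0..2: t=0:+1/69120 t=1:−1/14400 t=2:+1/69120 = -7/172800
⇒ 3j(2 6 6; 0 0 0)² = 14/715, sgn -1
Racah Σ t=2..2: t=2:+1/1451520 = 1/1451520
⇒ 3j(2 6 6; -2 5 -3)² = 1/91, sgn -1
4πI² = N·(3j₀)²·(3jₘ)² = 2/11
I = +1·√(0.181818/4π) = 0.12028562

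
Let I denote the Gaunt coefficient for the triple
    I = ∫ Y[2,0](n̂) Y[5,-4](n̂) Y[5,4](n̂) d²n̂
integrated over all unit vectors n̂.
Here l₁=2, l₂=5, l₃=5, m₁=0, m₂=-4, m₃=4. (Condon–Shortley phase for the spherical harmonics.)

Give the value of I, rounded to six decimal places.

-0.097044

Rules hold: Σm=0, L=12 even, 3≤5≤7.
N = 5·11·11 = 605
Δ = 2!·2!·8!/13! = 1/38610
Racah Σ t=0..2: t=0:+1/2880 t=1:−1/576 t=2:+1/2880 = -1/960
⇒ 3j(2 5 5; 0 0 0)² = 10/429, sgn +1
Racah Σ t=0..1: t=0:+1/20160 t=1:−1/40320 = 1/40320
⇒ 3j(2 5 5; 0 -4 4)² = 6/715, sgn -1
4πI² = N·(3j₀)²·(3jₘ)² = 20/169
I = -1·√(0.118343/4π) = -0.09704356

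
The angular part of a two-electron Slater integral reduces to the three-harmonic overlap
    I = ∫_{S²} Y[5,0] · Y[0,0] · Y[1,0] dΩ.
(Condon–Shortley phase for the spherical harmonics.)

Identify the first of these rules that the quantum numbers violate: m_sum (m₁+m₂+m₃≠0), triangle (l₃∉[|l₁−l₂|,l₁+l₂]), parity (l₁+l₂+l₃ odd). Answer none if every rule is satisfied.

triangle

azimuthal sum: 0 + 0 + 0 = 0  ✓
5 ≤ 1 ≤ 5 (triangle on l)  ✗
L = 5 + 0 + 1 = 6 (even)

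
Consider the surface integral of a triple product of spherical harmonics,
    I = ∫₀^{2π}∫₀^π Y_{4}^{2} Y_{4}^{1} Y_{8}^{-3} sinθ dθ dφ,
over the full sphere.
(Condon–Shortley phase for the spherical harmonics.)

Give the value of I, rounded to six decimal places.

m-sum 0 ✓  L=16 even ✓  0≤8≤8 ✓
Π(2lᵢ+1) = 9×9×17 = 1377
triangle coeff Δ(4,4,8) = 1/218790
Σ_t [0,0]: t=0:+1/331776 = 1/331776
(3j)²=490/21879 [(4 4 8; 0 0 0)], sign=+1
Σ_t [0,0]: t=0:+1/1036800 = 1/1036800
(3j)²=14/663 [(4 4 8; 2 1 -3)], sign=-1
⇒ 4πI² = 20580/31603
I = (-1)√(20580/31603/(4π)) = -0.22764263

-0.227643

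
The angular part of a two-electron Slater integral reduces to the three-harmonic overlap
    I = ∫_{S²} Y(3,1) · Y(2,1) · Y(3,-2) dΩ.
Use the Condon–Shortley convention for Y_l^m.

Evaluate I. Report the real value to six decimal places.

0.162868

Checks pass: Σm=0; 8 even; l₃=3∈[1,5].
(2·3+1)(2·2+1)(2·3+1) = 245
Δ: 2! 4! 2! / 9! → 1/3780
sum: t=0:+1/24 t=1:−1/4 t=2:+1/24 = -1/6
3j²(3 2 3; 0 0 0) = Δ·Π!·Σ² = 4/105  (sign +1)
sum: t=1:−1/12 t=2:+1/48 = -1/16
3j²(3 2 3; 1 1 -2) = Δ·Π!·Σ² = 1/28  (sign +1)
combine: 4πI² = 245·4/105·1/28 = 1/3
take √, sign +1: I = 0.16286750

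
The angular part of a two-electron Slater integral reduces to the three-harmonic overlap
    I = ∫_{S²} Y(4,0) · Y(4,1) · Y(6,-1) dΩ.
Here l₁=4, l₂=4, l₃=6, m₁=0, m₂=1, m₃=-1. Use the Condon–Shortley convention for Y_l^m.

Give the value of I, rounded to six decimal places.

-0.103072

Rules hold: Σm=0, L=14 even, 0≤6≤8.
N = 9·9·13 = 1053
Δ = 2!·6!·6!/15! = 1/1261260
Racah Σ t=0..2: t=0:+1/4608 t=1:−1/1296 t=2:+1/4608 = -7/20736
⇒ 3j(4 4 6; 0 0 0)² = 20/1287, sgn -1
Racah Σ t=0..2: t=0:+1/11520 t=1:−1/1728 t=2:+1/3456 = -7/34560
⇒ 3j(4 4 6; 0 1 -1)² = 7/858, sgn +1
4πI² = N·(3j₀)²·(3jₘ)² = 210/1573
I = -1·√(0.133503/4π) = -0.10307192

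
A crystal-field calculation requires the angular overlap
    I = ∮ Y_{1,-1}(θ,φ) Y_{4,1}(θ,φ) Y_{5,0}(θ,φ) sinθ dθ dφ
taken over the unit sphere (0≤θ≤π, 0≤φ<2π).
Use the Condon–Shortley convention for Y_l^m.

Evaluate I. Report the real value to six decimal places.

0.155288

Rules hold: Σm=0, L=10 even, 3≤5≤5.
N = 3·9·11 = 297
Δ = 0!·2!·8!/11! = 1/495
Racah Σ t=0..0: t=0:+1/576 = 1/576
⇒ 3j(1 4 5; 0 0 0)² = 5/99, sgn -1
Racah Σ t=0..0: t=0:+1/1440 = 1/1440
⇒ 3j(1 4 5; -1 1 0)² = 2/99, sgn -1
4πI² = N·(3j₀)²·(3jₘ)² = 10/33
I = +1·√(0.30303/4π) = 0.15528807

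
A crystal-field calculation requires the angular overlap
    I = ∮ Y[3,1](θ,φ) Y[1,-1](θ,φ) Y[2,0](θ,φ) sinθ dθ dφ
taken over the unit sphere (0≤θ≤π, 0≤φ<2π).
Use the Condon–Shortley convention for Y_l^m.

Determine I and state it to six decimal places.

-0.202301

Checks pass: Σm=0; 6 even; l₃=2∈[2,4].
(2·3+1)(2·1+1)(2·2+1) = 105
Δ: 2! 4! 0! / 7! → 1/105
sum: t=1:−1/4 = -1/4
3j²(3 1 2; 0 0 0) = Δ·Π!·Σ² = 3/35  (sign -1)
sum: t=0:+1/8 = 1/8
3j²(3 1 2; 1 -1 0) = Δ·Π!·Σ² = 2/35  (sign +1)
combine: 4πI² = 105·3/35·2/35 = 18/35
take √, sign -1: I = -0.20230066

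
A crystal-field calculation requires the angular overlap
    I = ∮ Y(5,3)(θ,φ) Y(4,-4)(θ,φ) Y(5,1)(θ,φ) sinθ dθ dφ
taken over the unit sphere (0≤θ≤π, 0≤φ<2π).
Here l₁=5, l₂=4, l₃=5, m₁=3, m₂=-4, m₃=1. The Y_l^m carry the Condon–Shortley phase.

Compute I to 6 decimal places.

Checks pass: Σm=0; 14 even; l₃=5∈[1,9].
(2·5+1)(2·4+1)(2·5+1) = 1089
Δ: 4! 6! 4! / 15! → 1/3153150
sum: t=0:+1/69120 t=1:−1/1728 t=2:+1/576 t=3:−1/1728 t=4:+1/69120 = 7/11520
3j²(5 4 5; 0 0 0) = Δ·Π!·Σ² = 2/143  (sign -1)
sum: t=0:+1/27648 = 1/27648
3j²(5 4 5; 3 -4 1) = Δ·Π!·Σ² = 10/429  (sign +1)
combine: 4πI² = 1089·2/143·10/429 = 60/169
take √, sign -1: I = -0.16808437

-0.168084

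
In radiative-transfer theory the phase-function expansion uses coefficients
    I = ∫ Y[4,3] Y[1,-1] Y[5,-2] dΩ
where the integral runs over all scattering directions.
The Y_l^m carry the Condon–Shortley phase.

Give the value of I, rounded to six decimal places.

m-sum 0 ✓  L=10 even ✓  3≤5≤5 ✓
Π(2lᵢ+1) = 9×3×11 = 297
triangle coeff Δ(4,1,5) = 1/495
Σ_t [0,0]: t=0:+1/576 = 1/576
(3j)²=5/99 [(4 1 5; 0 0 0)], sign=-1
Σ_t [0,0]: t=0:+1/10080 = 1/10080
(3j)²=1/165 [(4 1 5; 3 -1 -2)], sign=-1
⇒ 4πI² = 1/11
I = (+1)√(1/11/(4π)) = 0.08505478

0.085055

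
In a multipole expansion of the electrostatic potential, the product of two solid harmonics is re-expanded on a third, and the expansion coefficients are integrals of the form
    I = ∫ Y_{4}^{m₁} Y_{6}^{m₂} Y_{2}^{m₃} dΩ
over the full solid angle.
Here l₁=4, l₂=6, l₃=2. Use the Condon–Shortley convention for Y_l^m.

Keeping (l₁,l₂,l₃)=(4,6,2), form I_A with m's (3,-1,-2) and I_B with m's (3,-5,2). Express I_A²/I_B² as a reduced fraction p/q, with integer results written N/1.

1/66

l's match ⇒ only the (l;m) 3-j factors differ between A and B.
A: triangle coeff Δ(4,6,2) = 1/6435; Σ_t [1,1]: t=1:−1/120960 = -1/120960; (3j)²=1/1287 [(4 6 2; 3 -1 -2)], sign=-1
B: triangle coeff Δ(4,6,2) = 1/6435; Σ_t [1,1]: t=1:−1/120960 = -1/120960; (3j)²=2/39 [(4 6 2; 3 -5 2)], sign=-1
I_A²/I_B² = (1/1287)/(2/39) = 1/66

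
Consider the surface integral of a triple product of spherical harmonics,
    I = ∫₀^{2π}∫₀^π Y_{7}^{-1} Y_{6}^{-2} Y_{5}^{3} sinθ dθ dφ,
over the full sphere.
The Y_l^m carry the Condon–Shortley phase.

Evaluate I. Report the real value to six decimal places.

0.025664

Checks pass: Σm=0; 18 even; l₃=5∈[1,13].
(2·7+1)(2·6+1)(2·5+1) = 2145
Δ: 8! 6! 4! / 19! → 1/174594420
sum: t=2:+1/4147200 t=3:−1/207360 t=4:+1/82944 t=5:−1/207360 t=6:+1/4147200 = 1/345600
3j²(7 6 5; 0 0 0) = Δ·Π!·Σ² = 420/46189  (sign -1)
sum: t=2:+1/4147200 t=3:−1/518400 t=4:+1/663552 = -1/5529600
3j²(7 6 5; -1 -2 3) = Δ·Π!·Σ² = 98/230945  (sign -1)
combine: 4πI² = 2145·420/46189·98/230945 = 123480/14919047
take √, sign +1: I = 0.02566391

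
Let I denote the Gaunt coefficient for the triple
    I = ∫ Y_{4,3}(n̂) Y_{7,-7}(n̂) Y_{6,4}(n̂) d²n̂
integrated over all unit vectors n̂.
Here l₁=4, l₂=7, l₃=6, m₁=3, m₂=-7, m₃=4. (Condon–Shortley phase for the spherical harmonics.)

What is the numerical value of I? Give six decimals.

l₁+l₂+l₃=17 is odd: 3j(l;000)=0 ⇒ I=0

0.000000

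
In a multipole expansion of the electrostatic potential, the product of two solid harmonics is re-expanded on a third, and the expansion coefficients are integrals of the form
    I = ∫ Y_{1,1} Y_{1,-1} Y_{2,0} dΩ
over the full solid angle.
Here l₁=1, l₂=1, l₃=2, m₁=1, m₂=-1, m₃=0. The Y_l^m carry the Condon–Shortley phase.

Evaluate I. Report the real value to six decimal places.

Rules hold: Σm=0, L=4 even, 0≤2≤2.
N = 3·3·5 = 45
Δ = 0!·2!·2!/5! = 1/30
Racah Σ t=0..0: t=0:+1/1 = 1/1
⇒ 3j(1 1 2; 0 0 0)² = 2/15, sgn +1
Racah Σ t=0..0: t=0:+1/4 = 1/4
⇒ 3j(1 1 2; 1 -1 0)² = 1/30, sgn +1
4πI² = N·(3j₀)²·(3jₘ)² = 1/5
I = +1·√(0.2/4π) = 0.12615663

0.126157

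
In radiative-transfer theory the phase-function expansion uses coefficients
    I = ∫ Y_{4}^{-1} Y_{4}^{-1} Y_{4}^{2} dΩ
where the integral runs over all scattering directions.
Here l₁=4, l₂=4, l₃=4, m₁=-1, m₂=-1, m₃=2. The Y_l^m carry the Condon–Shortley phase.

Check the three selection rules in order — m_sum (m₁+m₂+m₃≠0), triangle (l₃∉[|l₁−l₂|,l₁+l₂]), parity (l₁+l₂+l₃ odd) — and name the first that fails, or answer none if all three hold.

none

m₁+m₂+m₃ = -1 − 1 + 2 = 0  ✓
triangle: |4−4|=0 ≤ l₃=4 ≤ 4+4=8  ✓
parity: l₁+l₂+l₃ = 12 is even  ✓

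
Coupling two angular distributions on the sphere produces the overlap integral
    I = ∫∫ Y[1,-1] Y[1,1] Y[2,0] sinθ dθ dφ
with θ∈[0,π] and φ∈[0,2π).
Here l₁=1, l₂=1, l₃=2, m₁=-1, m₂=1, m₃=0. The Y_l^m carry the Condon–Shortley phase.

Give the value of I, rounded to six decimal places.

m-sum 0 ✓  L=4 even ✓  0≤2≤2 ✓
Π(2lᵢ+1) = 3×3×5 = 45
triangle coeff Δ(1,1,2) = 1/30
Σ_t [0,0]: t=0:+1/1 = 1/1
(3j)²=2/15 [(1 1 2; 0 0 0)], sign=+1
Σ_t [0,0]: t=0:+1/4 = 1/4
(3j)²=1/30 [(1 1 2; -1 1 0)], sign=+1
⇒ 4πI² = 1/5
I = (+1)√(1/5/(4π)) = 0.12615663

0.126157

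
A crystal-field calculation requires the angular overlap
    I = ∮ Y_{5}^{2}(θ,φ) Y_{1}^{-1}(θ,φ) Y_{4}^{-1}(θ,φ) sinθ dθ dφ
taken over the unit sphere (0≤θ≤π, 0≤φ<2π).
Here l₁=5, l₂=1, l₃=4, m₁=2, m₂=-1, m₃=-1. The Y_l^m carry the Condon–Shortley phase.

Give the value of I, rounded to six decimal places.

0.225034

m-sum 0 ✓  L=10 even ✓  4≤4≤6 ✓
Π(2lᵢ+1) = 11×3×9 = 297
triangle coeff Δ(5,1,4) = 1/495
Σ_t [1,1]: t=1:−1/576 = -1/576
(3j)²=5/99 [(5 1 4; 0 0 0)], sign=-1
Σ_t [0,0]: t=0:+1/1440 = 1/1440
(3j)²=7/165 [(5 1 4; 2 -1 -1)], sign=-1
⇒ 4πI² = 7/11
I = (+1)√(7/11/(4π)) = 0.22503380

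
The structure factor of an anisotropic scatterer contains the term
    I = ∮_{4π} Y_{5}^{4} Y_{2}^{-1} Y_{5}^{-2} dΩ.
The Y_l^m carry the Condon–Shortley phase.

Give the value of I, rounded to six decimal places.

4 − 1 − 2 = 1 ≠ 0: azimuthal integral kills it; I = 0

0.000000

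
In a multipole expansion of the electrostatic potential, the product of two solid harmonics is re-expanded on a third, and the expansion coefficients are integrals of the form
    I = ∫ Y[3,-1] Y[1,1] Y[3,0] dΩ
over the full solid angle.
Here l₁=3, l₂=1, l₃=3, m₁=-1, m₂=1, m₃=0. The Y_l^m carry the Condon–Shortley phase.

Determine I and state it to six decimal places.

l₁+l₂+l₃=7 is odd: 3j(l;000)=0 ⇒ I=0

0.000000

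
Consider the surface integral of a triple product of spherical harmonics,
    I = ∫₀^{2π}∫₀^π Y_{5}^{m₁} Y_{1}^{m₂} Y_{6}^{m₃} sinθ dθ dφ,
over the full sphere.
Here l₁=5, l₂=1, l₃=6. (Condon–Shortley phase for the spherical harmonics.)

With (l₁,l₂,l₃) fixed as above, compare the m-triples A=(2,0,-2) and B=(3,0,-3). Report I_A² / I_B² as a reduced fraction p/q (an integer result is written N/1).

l's match ⇒ only the (l;m) 3-j factors differ between A and B.
A: triangle coeff Δ(5,1,6) = 1/858; Σ_t [0,0]: t=0:+1/30240 = 1/30240; (3j)²=16/429 [(5 1 6; 2 0 -2)], sign=+1
B: triangle coeff Δ(5,1,6) = 1/858; Σ_t [0,0]: t=0:+1/80640 = 1/80640; (3j)²=9/286 [(5 1 6; 3 0 -3)], sign=-1
I_A²/I_B² = (16/429)/(9/286) = 32/27

32/27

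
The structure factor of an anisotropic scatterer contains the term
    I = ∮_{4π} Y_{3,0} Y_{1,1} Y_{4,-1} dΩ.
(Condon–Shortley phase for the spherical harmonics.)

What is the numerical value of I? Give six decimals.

-0.194664

m-sum 0 ✓  L=8 even ✓  2≤4≤4 ✓
Π(2lᵢ+1) = 7×3×9 = 189
triangle coeff Δ(3,1,4) = 1/252
Σ_t [0,0]: t=0:+1/36 = 1/36
(3j)²=4/63 [(3 1 4; 0 0 0)], sign=+1
Σ_t [0,0]: t=0:+1/72 = 1/72
(3j)²=5/126 [(3 1 4; 0 1 -1)], sign=-1
⇒ 4πI² = 10/21
I = (-1)√(10/21/(4π)) = -0.19466390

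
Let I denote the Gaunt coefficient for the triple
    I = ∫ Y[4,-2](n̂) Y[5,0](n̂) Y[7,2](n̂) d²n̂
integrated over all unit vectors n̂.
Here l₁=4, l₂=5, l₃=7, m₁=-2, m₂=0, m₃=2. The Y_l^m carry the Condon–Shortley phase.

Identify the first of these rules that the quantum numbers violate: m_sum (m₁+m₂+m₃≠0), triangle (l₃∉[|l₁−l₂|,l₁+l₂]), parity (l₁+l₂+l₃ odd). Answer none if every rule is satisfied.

none

m₁+m₂+m₃ = -2 + 0 + 2 = 0  ✓
triangle: |4−5|=1 ≤ l₃=7 ≤ 4+5=9  ✓
parity: l₁+l₂+l₃ = 16 is even  ✓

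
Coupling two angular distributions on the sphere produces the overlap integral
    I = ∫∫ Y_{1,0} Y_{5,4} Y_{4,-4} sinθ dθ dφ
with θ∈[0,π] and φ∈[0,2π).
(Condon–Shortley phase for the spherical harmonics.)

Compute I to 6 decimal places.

0.147319

Checks pass: Σm=0; 10 even; l₃=4∈[4,6].
(2·1+1)(2·5+1)(2·4+1) = 297
Δ: 2! 0! 8! / 11! → 1/495
sum: t=1:−1/576 = -1/576
3j²(1 5 4; 0 0 0) = Δ·Π!·Σ² = 5/99  (sign -1)
sum: t=1:−1/40320 = -1/40320
3j²(1 5 4; 0 4 -4) = Δ·Π!·Σ² = 1/55  (sign -1)
combine: 4πI² = 297·5/99·1/55 = 3/11
take √, sign +1: I = 0.14731920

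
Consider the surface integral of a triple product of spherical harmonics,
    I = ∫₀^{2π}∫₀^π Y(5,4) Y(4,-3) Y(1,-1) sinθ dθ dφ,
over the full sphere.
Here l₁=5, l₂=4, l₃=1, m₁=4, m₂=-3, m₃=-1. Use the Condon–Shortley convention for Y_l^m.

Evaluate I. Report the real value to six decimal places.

0.294638

Checks pass: Σm=0; 10 even; l₃=1∈[1,9].
(2·5+1)(2·4+1)(2·1+1) = 297
Δ: 8! 2! 0! / 11! → 1/495
sum: t=4:+1/576 = 1/576
3j²(5 4 1; 0 0 0) = Δ·Π!·Σ² = 5/99  (sign -1)
sum: t=1:−1/10080 = -1/10080
3j²(5 4 1; 4 -3 -1) = Δ·Π!·Σ² = 4/55  (sign -1)
combine: 4πI² = 297·5/99·4/55 = 12/11
take √, sign +1: I = 0.29463840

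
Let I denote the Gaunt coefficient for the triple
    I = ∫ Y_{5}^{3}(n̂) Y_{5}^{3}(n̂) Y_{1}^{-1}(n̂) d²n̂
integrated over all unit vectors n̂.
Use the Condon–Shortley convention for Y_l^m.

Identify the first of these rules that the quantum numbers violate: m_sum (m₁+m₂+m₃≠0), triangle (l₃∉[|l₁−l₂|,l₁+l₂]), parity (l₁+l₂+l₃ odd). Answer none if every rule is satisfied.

azimuthal sum: 3 + 3 − 1 = 5  ✗
0 ≤ 1 ≤ 10 (triangle on l)
L = 5 + 5 + 1 = 11 (odd)

m_sum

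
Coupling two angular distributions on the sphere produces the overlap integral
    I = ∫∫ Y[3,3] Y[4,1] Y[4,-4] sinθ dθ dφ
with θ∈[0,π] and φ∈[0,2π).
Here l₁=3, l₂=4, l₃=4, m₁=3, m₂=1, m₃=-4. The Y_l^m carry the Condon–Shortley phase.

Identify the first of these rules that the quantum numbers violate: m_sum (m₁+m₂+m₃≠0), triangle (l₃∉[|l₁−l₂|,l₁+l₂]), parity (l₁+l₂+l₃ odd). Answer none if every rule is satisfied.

parity

Σmᵢ = 0  ✓
l₃∈[|l₁−l₂|,l₁+l₂]=[1,7], have l₃=4  ✓
Σlᵢ = 11 ⇒ odd  ✗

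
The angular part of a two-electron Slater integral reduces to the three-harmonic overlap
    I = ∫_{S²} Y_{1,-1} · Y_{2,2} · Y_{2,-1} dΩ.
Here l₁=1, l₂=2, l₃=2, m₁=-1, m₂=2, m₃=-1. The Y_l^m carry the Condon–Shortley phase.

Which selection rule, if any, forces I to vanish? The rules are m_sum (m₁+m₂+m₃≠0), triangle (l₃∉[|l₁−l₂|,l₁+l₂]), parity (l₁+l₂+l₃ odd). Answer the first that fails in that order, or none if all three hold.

azimuthal sum: -1 + 2 − 1 = 0  ✓
1 ≤ 2 ≤ 3 (triangle on l)  ✓
L = 1 + 2 + 2 = 5 (odd)  ✗

parity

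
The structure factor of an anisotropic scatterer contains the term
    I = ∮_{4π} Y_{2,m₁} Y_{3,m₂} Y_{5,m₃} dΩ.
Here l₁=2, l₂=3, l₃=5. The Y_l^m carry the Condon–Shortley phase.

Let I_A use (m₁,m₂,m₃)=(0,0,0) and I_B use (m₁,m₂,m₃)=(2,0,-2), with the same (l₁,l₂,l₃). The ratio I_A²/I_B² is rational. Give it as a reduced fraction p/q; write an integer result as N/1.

20/7

Same 2,3,5: normalisation and zero-m 3j drop out of the ratio.
A: Δ: 0! 4! 6! / 11! → 1/2310; sum: t=0:+1/144 = 1/144; 3j²(2 3 5; 0 0 0) = Δ·Π!·Σ² = 10/231  (sign -1)
B: Δ: 0! 4! 6! / 11! → 1/2310; sum: t=0:+1/864 = 1/864; 3j²(2 3 5; 2 0 -2) = Δ·Π!·Σ² = 1/66  (sign -1)
I_A²/I_B² = (10/231)/(1/66) = 20/7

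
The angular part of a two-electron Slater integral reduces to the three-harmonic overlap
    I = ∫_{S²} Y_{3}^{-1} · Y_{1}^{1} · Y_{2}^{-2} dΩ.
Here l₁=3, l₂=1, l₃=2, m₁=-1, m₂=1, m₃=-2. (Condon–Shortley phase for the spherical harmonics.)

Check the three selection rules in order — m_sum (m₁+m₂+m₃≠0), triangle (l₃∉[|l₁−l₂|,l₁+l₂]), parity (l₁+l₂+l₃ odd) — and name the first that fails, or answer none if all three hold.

m_sum

Σmᵢ = -2  ✗
l₃∈[|l₁−l₂|,l₁+l₂]=[2,4], have l₃=2
Σlᵢ = 6 ⇒ even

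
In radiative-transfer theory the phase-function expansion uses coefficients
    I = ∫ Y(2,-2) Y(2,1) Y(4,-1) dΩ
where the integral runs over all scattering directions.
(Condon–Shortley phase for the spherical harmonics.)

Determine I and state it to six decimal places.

0.000000

m-sum = -2 + 1 − 1 = -2 ≠ 0 ⇒ I = 0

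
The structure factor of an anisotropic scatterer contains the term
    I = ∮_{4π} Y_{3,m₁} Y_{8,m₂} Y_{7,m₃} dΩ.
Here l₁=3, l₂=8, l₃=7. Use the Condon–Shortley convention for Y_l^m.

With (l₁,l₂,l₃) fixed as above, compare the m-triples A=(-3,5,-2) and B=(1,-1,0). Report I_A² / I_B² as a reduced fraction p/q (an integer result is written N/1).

17875/2401

Same 3,8,7: normalisation and zero-m 3j drop out of the ratio.
A: Δ: 4! 2! 12! / 19! → 1/5290740; sum: t=4:+1/104509440 = 1/104509440; 3j²(3 8 7; -3 5 -2) = Δ·Π!·Σ² = 275/13566  (sign -1)
B: Δ: 4! 2! 12! / 19! → 1/5290740; sum: t=0:+1/29030400 t=1:−1/3110400 t=2:+1/4838400 = -1/12441600; 3j²(3 8 7; 1 -1 0) = Δ·Π!·Σ² = 343/125970  (sign +1)
I_A²/I_B² = (275/13566)/(343/125970) = 17875/2401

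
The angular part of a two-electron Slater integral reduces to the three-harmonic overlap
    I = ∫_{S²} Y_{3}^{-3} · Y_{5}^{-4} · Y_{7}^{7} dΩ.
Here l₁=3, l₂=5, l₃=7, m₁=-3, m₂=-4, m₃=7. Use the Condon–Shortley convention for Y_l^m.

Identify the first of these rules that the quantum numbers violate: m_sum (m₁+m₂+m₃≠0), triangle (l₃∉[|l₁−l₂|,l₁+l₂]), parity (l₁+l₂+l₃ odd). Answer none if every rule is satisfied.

parity

Σmᵢ = 0  ✓
l₃∈[|l₁−l₂|,l₁+l₂]=[2,8], have l₃=7  ✓
Σlᵢ = 15 ⇒ odd  ✗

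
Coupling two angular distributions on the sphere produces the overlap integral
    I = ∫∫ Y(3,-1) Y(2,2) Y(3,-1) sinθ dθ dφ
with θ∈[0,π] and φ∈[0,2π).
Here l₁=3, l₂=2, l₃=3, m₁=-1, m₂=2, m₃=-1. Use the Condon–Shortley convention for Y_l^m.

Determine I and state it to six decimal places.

0.206013

Rules hold: Σm=0, L=8 even, 1≤3≤5.
N = 7·5·7 = 245
Δ = 2!·4!·2!/9! = 1/3780
Racah Σ t=0..2: t=0:+1/24 t=1:−1/4 t=2:+1/24 = -1/6
⇒ 3j(3 2 3; 0 0 0)² = 4/105, sgn +1
Racah Σ t=2..2: t=2:+1/16 = 1/16
⇒ 3j(3 2 3; -1 2 -1)² = 2/35, sgn +1
4πI² = N·(3j₀)²·(3jₘ)² = 8/15
I = +1·√(0.533333/4π) = 0.20601291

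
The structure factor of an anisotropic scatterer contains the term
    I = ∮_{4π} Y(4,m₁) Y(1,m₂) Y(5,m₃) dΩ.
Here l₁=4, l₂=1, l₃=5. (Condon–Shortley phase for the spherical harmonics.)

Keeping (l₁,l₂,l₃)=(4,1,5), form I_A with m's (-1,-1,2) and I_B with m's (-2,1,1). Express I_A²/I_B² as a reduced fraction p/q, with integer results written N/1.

7/2

l's match ⇒ only the (l;m) 3-j factors differ between A and B.
A: triangle coeff Δ(4,1,5) = 1/495; Σ_t [0,0]: t=0:+1/1440 = 1/1440; (3j)²=7/165 [(4 1 5; -1 -1 2)], sign=-1
B: triangle coeff Δ(4,1,5) = 1/495; Σ_t [0,0]: t=0:+1/2880 = 1/2880; (3j)²=2/165 [(4 1 5; -2 1 1)], sign=+1
I_A²/I_B² = (7/165)/(2/165) = 7/2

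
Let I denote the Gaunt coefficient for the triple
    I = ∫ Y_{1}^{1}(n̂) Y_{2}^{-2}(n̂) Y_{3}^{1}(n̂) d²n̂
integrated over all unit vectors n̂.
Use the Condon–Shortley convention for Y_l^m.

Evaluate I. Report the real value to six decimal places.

Checks pass: Σm=0; 6 even; l₃=3∈[1,3].
(2·1+1)(2·2+1)(2·3+1) = 105
Δ: 0! 2! 4! / 7! → 1/105
sum: t=0:+1/4 = 1/4
3j²(1 2 3; 0 0 0) = Δ·Π!·Σ² = 3/35  (sign -1)
sum: t=0:+1/48 = 1/48
3j²(1 2 3; 1 -2 1) = Δ·Π!·Σ² = 1/105  (sign +1)
combine: 4πI² = 105·3/35·1/105 = 3/35
take √, sign -1: I = -0.08258890

-0.082589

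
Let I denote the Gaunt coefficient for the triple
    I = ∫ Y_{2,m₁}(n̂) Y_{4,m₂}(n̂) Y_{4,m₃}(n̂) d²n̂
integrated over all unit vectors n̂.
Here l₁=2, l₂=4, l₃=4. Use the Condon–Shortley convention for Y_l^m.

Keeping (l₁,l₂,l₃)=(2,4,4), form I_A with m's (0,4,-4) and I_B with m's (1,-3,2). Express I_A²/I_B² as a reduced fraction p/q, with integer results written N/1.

112/75

l's match ⇒ only the (l;m) 3-j factors differ between A and B.
A: triangle coeff Δ(2,4,4) = 1/13860; Σ_t [2,2]: t=2:+1/2880 = 1/2880; (3j)²=28/495 [(2 4 4; 0 4 -4)], sign=+1
B: triangle coeff Δ(2,4,4) = 1/13860; Σ_t [0,1]: t=0:+1/240 t=1:−1/1440 = 1/288; (3j)²=5/132 [(2 4 4; 1 -3 2)], sign=+1
I_A²/I_B² = (28/495)/(5/132) = 112/75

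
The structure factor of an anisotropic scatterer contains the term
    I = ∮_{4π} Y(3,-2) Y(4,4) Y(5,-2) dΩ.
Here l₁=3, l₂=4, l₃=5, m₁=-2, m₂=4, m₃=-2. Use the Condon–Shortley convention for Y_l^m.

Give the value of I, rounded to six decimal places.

m-sum 0 ✓  L=12 even ✓  1≤5≤7 ✓
Π(2lᵢ+1) = 7×9×11 = 693
triangle coeff Δ(3,4,5) = 1/180180
Σ_t [0,2]: t=0:+1/576 t=1:−1/144 t=2:+1/576 = -1/288
(3j)²=20/1001 [(3 4 5; 0 0 0)], sign=+1
Σ_t [2,2]: t=2:+1/8640 = 1/8640
(3j)²=14/1287 [(3 4 5; -2 4 -2)], sign=-1
⇒ 4πI² = 280/1859
I = (-1)√(280/1859/(4π)) = -0.10947990

-0.109480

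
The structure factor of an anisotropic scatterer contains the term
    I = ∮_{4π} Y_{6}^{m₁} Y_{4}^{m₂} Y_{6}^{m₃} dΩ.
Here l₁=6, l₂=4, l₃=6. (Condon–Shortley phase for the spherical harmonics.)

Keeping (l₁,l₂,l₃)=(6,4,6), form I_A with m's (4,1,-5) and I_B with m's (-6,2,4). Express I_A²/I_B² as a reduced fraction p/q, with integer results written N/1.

Same 6,4,6: normalisation and zero-m 3j drop out of the ratio.
A: Δ: 4! 8! 4! / 17! → 1/15315300; sum: t=1:−1/725760 t=2:+1/967680 = -1/2903040; 3j²(6 4 6; 4 1 -5) = Δ·Π!·Σ² = 5/3094  (sign +1)
B: Δ: 4! 8! 4! / 17! → 1/15315300; sum: t=4:+1/3870720 = 1/3870720; 3j²(6 4 6; -6 2 4) = Δ·Π!·Σ² = 135/6188  (sign +1)
I_A²/I_B² = (5/3094)/(135/6188) = 2/27

2/27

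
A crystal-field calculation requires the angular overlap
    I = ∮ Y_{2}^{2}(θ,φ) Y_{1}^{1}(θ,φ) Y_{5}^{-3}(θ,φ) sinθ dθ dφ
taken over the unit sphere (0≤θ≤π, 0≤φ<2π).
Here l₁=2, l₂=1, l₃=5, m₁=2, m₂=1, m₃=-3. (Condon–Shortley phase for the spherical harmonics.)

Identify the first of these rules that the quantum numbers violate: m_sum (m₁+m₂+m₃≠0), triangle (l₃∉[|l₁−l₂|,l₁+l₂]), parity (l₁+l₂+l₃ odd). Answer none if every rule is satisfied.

triangle

m₁+m₂+m₃ = 2 + 1 − 3 = 0  ✓
triangle: |2−1|=1 ≤ l₃=5 ≤ 2+1=3  ✗
parity: l₁+l₂+l₃ = 8 is even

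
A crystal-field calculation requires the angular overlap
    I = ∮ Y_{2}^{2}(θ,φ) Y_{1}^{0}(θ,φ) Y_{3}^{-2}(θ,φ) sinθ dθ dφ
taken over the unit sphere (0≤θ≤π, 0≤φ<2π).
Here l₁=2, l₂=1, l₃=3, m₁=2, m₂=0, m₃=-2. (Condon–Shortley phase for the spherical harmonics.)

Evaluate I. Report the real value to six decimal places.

0.184674

Rules hold: Σm=0, L=6 even, 1≤3≤3.
N = 5·3·7 = 105
Δ = 0!·4!·2!/7! = 1/105
Racah Σ t=0..0: t=0:+1/4 = 1/4
⇒ 3j(2 1 3; 0 0 0)² = 3/35, sgn -1
Racah Σ t=0..0: t=0:+1/24 = 1/24
⇒ 3j(2 1 3; 2 0 -2)² = 1/21, sgn -1
4πI² = N·(3j₀)²·(3jₘ)² = 3/7
I = +1·√(0.428571/4π) = 0.18467439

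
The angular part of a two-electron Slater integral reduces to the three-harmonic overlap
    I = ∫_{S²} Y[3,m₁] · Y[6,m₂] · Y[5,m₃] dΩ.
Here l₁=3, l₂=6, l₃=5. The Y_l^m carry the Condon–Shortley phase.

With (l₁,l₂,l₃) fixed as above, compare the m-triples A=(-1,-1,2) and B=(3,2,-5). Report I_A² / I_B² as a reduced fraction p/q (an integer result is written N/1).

5/1

l's match ⇒ only the (l;m) 3-j factors differ between A and B.
A: triangle coeff Δ(3,6,5) = 1/675675; Σ_t [2,4]: t=2:+1/5760 t=3:−1/8640 t=4:+1/241920 = 1/16128; (3j)²=5/1001 [(3 6 5; -1 -1 2)], sign=-1
B: triangle coeff Δ(3,6,5) = 1/675675; Σ_t [0,0]: t=0:+1/1935360 = 1/1935360; (3j)²=1/1001 [(3 6 5; 3 2 -5)], sign=+1
I_A²/I_B² = (5/1001)/(1/1001) = 5/1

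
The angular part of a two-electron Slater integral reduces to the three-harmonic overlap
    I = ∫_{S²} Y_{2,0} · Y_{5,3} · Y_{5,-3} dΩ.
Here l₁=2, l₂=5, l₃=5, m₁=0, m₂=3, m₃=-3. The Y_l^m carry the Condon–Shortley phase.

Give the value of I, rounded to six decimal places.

Checks pass: Σm=0; 12 even; l₃=5∈[3,7].
(2·2+1)(2·5+1)(2·5+1) = 605
Δ: 2! 2! 8! / 13! → 1/38610
sum: t=0:+1/2880 t=1:−1/576 t=2:+1/2880 = -1/960
3j²(2 5 5; 0 0 0) = Δ·Π!·Σ² = 10/429  (sign +1)
sum: t=0:+1/161280 t=1:−1/5040 t=2:+1/5760 = -1/53760
3j²(2 5 5; 0 3 -3) = Δ·Π!·Σ² = 1/4290  (sign -1)
combine: 4πI² = 605·10/429·1/4290 = 5/1521
take √, sign -1: I = -0.01617393

-0.016174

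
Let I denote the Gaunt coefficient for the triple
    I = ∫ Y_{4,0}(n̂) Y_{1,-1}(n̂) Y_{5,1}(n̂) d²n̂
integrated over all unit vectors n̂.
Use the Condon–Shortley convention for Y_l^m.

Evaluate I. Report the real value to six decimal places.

Checks pass: Σm=0; 10 even; l₃=5∈[3,5].
(2·4+1)(2·1+1)(2·5+1) = 297
Δ: 0! 8! 2! / 11! → 1/495
sum: t=0:+1/576 = 1/576
3j²(4 1 5; 0 0 0) = Δ·Π!·Σ² = 5/99  (sign -1)
sum: t=0:+1/1152 = 1/1152
3j²(4 1 5; 0 -1 1) = Δ·Π!·Σ² = 1/33  (sign +1)
combine: 4πI² = 297·5/99·1/33 = 5/11
take √, sign -1: I = -0.19018827

-0.190188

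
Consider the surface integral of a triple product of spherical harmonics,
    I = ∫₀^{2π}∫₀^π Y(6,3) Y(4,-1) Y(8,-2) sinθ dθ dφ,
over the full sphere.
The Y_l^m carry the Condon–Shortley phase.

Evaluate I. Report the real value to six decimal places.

Rules hold: Σm=0, L=18 even, 2≤8≤10.
N = 13·9·17 = 1989
Δ = 2!·10!·6!/19! = 1/23279256
Racah Σ t=0..2: t=0:+1/1658880 t=1:−1/518400 t=2:+1/1658880 = -1/1382400
⇒ 3j(6 4 8; 0 0 0)² = 504/46189, sgn -1
Racah Σ t=0..2: t=0:+1/2177280 t=1:−1/3870720 t=2:+1/87091200 = 37/174182400
⇒ 3j(6 4 8; 3 -1 -2)² = 20535/2586584, sgn +1
4πI² = N·(3j₀)²·(3jₘ)² = 1663335/9653501
I = -1·√(0.172304/4π) = -0.11709612

-0.117096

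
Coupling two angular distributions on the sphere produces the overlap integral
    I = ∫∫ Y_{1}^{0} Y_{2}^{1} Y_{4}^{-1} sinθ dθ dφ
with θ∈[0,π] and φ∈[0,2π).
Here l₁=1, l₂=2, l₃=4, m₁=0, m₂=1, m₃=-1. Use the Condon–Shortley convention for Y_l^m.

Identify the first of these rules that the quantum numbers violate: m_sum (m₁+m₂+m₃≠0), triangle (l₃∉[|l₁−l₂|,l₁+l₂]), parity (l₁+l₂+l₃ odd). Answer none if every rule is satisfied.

Σmᵢ = 0  ✓
l₃∈[|l₁−l₂|,l₁+l₂]=[1,3], have l₃=4  ✗
Σlᵢ = 7 ⇒ odd

triangle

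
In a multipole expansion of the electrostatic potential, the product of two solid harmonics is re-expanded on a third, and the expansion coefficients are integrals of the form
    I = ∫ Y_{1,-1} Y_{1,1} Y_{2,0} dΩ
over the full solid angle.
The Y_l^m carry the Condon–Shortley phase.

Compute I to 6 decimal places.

0.126157

Checks pass: Σm=0; 4 even; l₃=2∈[0,2].
(2·1+1)(2·1+1)(2·2+1) = 45
Δ: 0! 2! 2! / 5! → 1/30
sum: t=0:+1/1 = 1/1
3j²(1 1 2; 0 0 0) = Δ·Π!·Σ² = 2/15  (sign +1)
sum: t=0:+1/4 = 1/4
3j²(1 1 2; -1 1 0) = Δ·Π!·Σ² = 1/30  (sign +1)
combine: 4πI² = 45·2/15·1/30 = 1/5
take √, sign +1: I = 0.12615663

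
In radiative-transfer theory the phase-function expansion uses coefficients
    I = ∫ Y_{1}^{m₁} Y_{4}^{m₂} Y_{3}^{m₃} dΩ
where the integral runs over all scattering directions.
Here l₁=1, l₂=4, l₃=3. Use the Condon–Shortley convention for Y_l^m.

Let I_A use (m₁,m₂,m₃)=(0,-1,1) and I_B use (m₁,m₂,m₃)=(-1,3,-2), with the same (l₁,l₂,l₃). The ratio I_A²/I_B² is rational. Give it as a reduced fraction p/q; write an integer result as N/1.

Shared (l₁,l₂,l₃)=(1,4,3): N and (l;000)² cancel in I_A²/I_B².
A: Δ = 2!·0!·6!/9! = 1/252; Racah Σ t=1..1: t=1:−1/48 = -1/48; ⇒ 3j(1 4 3; 0 -1 1)² = 5/84, sgn -1
B: Δ = 2!·0!·6!/9! = 1/252; Racah Σ t=2..2: t=2:+1/240 = 1/240; ⇒ 3j(1 4 3; -1 3 -2)² = 1/12, sgn -1
I_A²/I_B² = (5/84)/(1/12) = 5/7

5/7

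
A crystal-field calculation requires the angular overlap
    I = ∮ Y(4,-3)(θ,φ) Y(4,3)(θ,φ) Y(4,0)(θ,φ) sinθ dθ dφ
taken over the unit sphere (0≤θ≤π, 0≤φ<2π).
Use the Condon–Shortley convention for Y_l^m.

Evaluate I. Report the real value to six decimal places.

0.159788

Checks pass: Σm=0; 12 even; l₃=4∈[0,8].
(2·4+1)(2·4+1)(2·4+1) = 729
Δ: 4! 4! 4! / 13! → 1/450450
sum: t=0:+1/13824 t=1:−1/216 t=2:+1/64 t=3:−1/216 t=4:+1/13824 = 5/768
3j²(4 4 4; 0 0 0) = Δ·Π!·Σ² = 18/1001  (sign +1)
sum: t=3:−1/3456 t=4:+1/864 = 1/1152
3j²(4 4 4; -3 3 0) = Δ·Π!·Σ² = 7/286  (sign +1)
combine: 4πI² = 729·18/1001·7/286 = 6561/20449
take √, sign +1: I = 0.15978796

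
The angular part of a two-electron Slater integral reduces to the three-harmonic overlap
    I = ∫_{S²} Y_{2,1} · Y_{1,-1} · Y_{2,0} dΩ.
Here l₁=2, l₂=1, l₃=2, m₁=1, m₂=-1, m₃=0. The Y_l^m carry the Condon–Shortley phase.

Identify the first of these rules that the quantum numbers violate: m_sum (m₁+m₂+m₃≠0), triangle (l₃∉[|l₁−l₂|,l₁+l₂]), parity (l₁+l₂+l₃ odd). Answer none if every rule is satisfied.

azimuthal sum: 1 − 1 + 0 = 0  ✓
1 ≤ 2 ≤ 3 (triangle on l)  ✓
L = 2 + 1 + 2 = 5 (odd)  ✗

parity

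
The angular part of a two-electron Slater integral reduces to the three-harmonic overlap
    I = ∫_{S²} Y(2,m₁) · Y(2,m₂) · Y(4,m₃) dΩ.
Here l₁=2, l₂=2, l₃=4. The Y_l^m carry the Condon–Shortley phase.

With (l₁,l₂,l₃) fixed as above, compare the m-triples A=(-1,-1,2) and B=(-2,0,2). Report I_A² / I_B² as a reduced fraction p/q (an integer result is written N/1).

Same 2,2,4: normalisation and zero-m 3j drop out of the ratio.
A: Δ: 0! 4! 4! / 9! → 1/630; sum: t=0:+1/36 = 1/36; 3j²(2 2 4; -1 -1 2) = Δ·Π!·Σ² = 4/63  (sign +1)
B: Δ: 0! 4! 4! / 9! → 1/630; sum: t=0:+1/96 = 1/96; 3j²(2 2 4; -2 0 2) = Δ·Π!·Σ² = 1/42  (sign +1)
I_A²/I_B² = (4/63)/(1/42) = 8/3

8/3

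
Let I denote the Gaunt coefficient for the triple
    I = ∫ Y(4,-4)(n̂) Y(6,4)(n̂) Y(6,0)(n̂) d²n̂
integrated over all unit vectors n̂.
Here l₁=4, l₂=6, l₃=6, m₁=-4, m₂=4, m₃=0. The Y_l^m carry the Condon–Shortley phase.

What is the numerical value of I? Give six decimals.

Rules hold: Σm=0, L=16 even, 2≤6≤10.
N = 9·13·13 = 1521
Δ = 4!·4!·8!/17! = 1/15315300
Racah Σ t=0..4: t=0:+1/829440 t=1:−1/25920 t=2:+1/9216 t=3:−1/25920 t=4:+1/829440 = 7/207360
⇒ 3j(4 6 6; 0 0 0)² = 28/2431, sgn +1
Racah Σ t=4..4: t=4:+1/829440 = 1/829440
⇒ 3j(4 6 6; -4 4 0)² = 35/2431, sgn +1
4πI² = N·(3j₀)²·(3jₘ)² = 8820/34969
I = +1·√(0.252223/4π) = 0.14167322

0.141673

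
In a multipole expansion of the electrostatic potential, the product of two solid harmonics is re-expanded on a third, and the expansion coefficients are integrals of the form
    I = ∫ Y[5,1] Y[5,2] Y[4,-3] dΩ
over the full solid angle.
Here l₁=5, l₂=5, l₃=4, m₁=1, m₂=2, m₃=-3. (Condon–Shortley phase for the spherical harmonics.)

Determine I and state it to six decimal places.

-0.048522

m-sum 0 ✓  L=14 even ✓  0≤4≤10 ✓
Π(2lᵢ+1) = 11×11×9 = 1089
triangle coeff Δ(5,5,4) = 1/3153150
Σ_t [1,5]: t=1:−1/69120 t=2:+1/1728 t=3:−1/576 t=4:+1/1728 t=5:−1/69120 = -7/11520
(3j)²=2/143 [(5 5 4; 0 0 0)], sign=-1
Σ_t [3,4]: t=3:−1/5184 t=4:+1/6912 = -1/20736
(3j)²=5/2574 [(5 5 4; 1 2 -3)], sign=+1
⇒ 4πI² = 5/169
I = (-1)√(5/169/(4π)) = -0.04852178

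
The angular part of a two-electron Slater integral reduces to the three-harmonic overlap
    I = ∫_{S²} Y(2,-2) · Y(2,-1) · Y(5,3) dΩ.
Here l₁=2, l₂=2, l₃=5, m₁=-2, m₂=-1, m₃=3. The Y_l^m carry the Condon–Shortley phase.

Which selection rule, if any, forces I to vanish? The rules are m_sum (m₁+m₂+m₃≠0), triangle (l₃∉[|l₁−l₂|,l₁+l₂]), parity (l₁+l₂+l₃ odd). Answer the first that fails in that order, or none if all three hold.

triangle

m₁+m₂+m₃ = -2 − 1 + 3 = 0  ✓
triangle: |2−2|=0 ≤ l₃=5 ≤ 2+2=4  ✗
parity: l₁+l₂+l₃ = 9 is odd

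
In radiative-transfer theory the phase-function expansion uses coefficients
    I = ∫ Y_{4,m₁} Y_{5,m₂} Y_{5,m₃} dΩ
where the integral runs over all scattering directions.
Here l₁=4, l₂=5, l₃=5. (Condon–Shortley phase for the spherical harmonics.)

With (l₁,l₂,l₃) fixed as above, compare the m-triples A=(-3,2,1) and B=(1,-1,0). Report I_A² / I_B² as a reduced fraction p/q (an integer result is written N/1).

Same 4,5,5: normalisation and zero-m 3j drop out of the ratio.
A: Δ: 4! 4! 6! / 15! → 1/3153150; sum: t=3:−1/6912 t=4:+1/5184 = 1/20736; 3j²(4 5 5; -3 2 1) = Δ·Π!·Σ² = 5/2574  (sign +1)
B: Δ: 4! 4! 6! / 15! → 1/3153150; sum: t=0:+1/6912 t=1:−1/864 t=2:+1/1152 t=3:−1/17280 = -7/34560; 3j²(4 5 5; 1 -1 0) = Δ·Π!·Σ² = 1/429  (sign +1)
I_A²/I_B² = (5/2574)/(1/429) = 5/6

5/6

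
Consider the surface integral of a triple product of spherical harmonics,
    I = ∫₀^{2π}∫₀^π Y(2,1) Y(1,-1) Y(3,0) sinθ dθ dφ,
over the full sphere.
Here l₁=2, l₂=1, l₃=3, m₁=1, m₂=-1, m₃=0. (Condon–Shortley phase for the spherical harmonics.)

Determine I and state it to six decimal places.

Rules hold: Σm=0, L=6 even, 1≤3≤3.
N = 5·3·7 = 105
Δ = 0!·4!·2!/7! = 1/105
Racah Σ t=0..0: t=0:+1/4 = 1/4
⇒ 3j(2 1 3; 0 0 0)² = 3/35, sgn -1
Racah Σ t=0..0: t=0:+1/12 = 1/12
⇒ 3j(2 1 3; 1 -1 0)² = 1/35, sgn -1
4πI² = N·(3j₀)²·(3jₘ)² = 9/35
I = +1·√(0.257143/4π) = 0.14304817

0.143048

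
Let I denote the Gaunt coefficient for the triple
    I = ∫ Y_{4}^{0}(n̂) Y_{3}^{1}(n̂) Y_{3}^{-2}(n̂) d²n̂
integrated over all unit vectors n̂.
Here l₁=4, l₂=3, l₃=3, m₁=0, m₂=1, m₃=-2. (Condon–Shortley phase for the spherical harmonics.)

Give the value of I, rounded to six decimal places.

0 + 1 − 2 = -1 ≠ 0: azimuthal integral kills it; I = 0

0.000000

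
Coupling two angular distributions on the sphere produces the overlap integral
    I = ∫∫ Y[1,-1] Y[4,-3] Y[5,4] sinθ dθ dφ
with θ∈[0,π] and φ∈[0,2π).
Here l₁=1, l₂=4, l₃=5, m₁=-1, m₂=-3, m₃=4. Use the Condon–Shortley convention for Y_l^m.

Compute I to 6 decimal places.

Checks pass: Σm=0; 10 even; l₃=5∈[3,5].
(2·1+1)(2·4+1)(2·5+1) = 297
Δ: 0! 2! 8! / 11! → 1/495
sum: t=0:+1/576 = 1/576
3j²(1 4 5; 0 0 0) = Δ·Π!·Σ² = 5/99  (sign -1)
sum: t=0:+1/10080 = 1/10080
3j²(1 4 5; -1 -3 4) = Δ·Π!·Σ² = 4/55  (sign -1)
combine: 4πI² = 297·5/99·4/55 = 12/11
take √, sign +1: I = 0.29463840

0.294638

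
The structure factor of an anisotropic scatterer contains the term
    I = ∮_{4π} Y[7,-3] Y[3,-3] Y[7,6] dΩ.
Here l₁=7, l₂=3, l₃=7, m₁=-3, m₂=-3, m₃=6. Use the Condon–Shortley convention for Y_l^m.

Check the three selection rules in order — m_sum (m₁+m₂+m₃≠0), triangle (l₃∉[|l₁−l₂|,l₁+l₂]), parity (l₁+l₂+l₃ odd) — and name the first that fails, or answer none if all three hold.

parity

azimuthal sum: -3 − 3 + 6 = 0  ✓
4 ≤ 7 ≤ 10 (triangle on l)  ✓
L = 7 + 3 + 7 = 17 (odd)  ✗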